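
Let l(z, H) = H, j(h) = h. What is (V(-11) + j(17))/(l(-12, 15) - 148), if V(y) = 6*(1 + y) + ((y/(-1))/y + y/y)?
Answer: 43/133 ≈ 0.32331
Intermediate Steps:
V(y) = 6 + 6*y (V(y) = (6 + 6*y) + ((y*(-1))/y + 1) = (6 + 6*y) + ((-y)/y + 1) = (6 + 6*y) + (-1 + 1) = (6 + 6*y) + 0 = 6 + 6*y)
(V(-11) + j(17))/(l(-12, 15) - 148) = ((6 + 6*(-11)) + 17)/(15 - 148) = ((6 - 66) + 17)/(-133) = (-60 + 17)*(-1/133) = -43*(-1/133) = 43/133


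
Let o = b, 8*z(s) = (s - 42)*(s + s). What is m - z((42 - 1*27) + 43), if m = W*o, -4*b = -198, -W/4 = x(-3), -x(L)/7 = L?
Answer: -4390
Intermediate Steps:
x(L) = -7*L
W = -84 (W = -(-28)*(-3) = -4*21 = -84)
z(s) = s*(-42 + s)/4 (z(s) = ((s - 42)*(s + s))/8 = ((-42 + s)*(2*s))/8 = (2*s*(-42 + s))/8 = s*(-42 + s)/4)
b = 99/2 (b = -¼*(-198) = 99/2 ≈ 49.500)
o = 99/2 ≈ 49.500
m = -4158 (m = -84*99/2 = -4158)
m - z((42 - 1*27) + 43) = -4158 - ((42 - 1*27) + 43)*(-42 + ((42 - 1*27) + 43))/4 = -4158 - ((42 - 27) + 43)*(-42 + ((42 - 27) + 43))/4 = -4158 - (15 + 43)*(-42 + (15 + 43))/4 = -4158 - 58*(-42 + 58)/4 = -4158 - 58*16/4 = -4158 - 1*232 = -4158 - 232 = -4390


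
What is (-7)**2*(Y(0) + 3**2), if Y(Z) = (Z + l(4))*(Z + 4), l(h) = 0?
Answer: 441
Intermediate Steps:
Y(Z) = Z*(4 + Z) (Y(Z) = (Z + 0)*(Z + 4) = Z*(4 + Z))
(-7)**2*(Y(0) + 3**2) = (-7)**2*(0*(4 + 0) + 3**2) = 49*(0*4 + 9) = 49*(0 + 9) = 49*9 = 441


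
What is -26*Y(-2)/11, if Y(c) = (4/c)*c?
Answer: -104/11 ≈ -9.4545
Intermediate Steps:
Y(c) = 4
-26*Y(-2)/11 = -104/11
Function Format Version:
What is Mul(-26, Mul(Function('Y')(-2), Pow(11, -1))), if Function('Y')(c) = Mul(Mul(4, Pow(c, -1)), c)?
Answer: Rational(-104, 11) ≈ -9.4545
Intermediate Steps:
Function('Y')(c) = 4
Mul(-26, Mul(Function('Y')(-2), Pow(11, -1))) = Mul(-26, Mul(4, Pow(11, -1))) = Mul(-26, Mul(4, Rational(1, 11))) = Mul(-26, Rational(4, 11)) = Rational(-104, 11)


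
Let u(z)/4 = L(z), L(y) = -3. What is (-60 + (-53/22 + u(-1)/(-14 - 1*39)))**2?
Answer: 5256975025/1359556 ≈ 3866.7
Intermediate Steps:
u(z) = -12 (u(z) = 4*(-3) = -12)
(-60 + (-53/22 + u(-1)/(-14 - 1*39)))**2 = (-60 + (-53/22 - 12/(-14 - 1*39)))**2 = (-60 + (-53*1/22 - 12/(-14 - 39)))**2 = (-60 + (-53/22 - 12/(-53)))**2 = (-60 + (-53/22 - 12*(-1/53)))**2 = (-60 + (-53/22 + 12/53))**2 = (-60 - 2545/1166)**2 = (-72505/1166)**2 = 5256975025/1359556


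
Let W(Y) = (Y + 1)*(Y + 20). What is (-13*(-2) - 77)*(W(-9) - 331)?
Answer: 21369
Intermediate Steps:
W(Y) = (1 + Y)*(20 + Y)
(-13*(-2) - 77)*(W(-9) - 331) = (-13*(-2) - 77)*((20 + (-9)² + 21*(-9)) - 331) = (26 - 77)*((20 + 81 - 189) - 331) = -51*(-88 - 331) = -51*(-419) = 21369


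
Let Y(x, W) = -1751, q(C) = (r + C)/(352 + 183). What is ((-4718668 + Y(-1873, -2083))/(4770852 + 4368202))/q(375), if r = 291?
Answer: -280602685/676289996 ≈ -0.41491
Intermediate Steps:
q(C) = 291/535 + C/535 (q(C) = (291 + C)/(352 + 183) = (291 + C)/535 = (291 + C)*(1/535) = 291/535 + C/535)
((-4718668 + Y(-1873, -2083))/(4770852 + 4368202))/q(375) = ((-4718668 - 1751)/(4770852 + 4368202))/(291/535 + (1/535)*375) = (-4720419/9139054)/(291/535 + 75/107) = (-4720419*1/9139054)/(666/535) = -4720419/9139054*535/666 = -280602685/676289996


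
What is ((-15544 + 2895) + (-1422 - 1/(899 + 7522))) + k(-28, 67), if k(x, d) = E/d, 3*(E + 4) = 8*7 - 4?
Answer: -7938844484/564207 ≈ -14071.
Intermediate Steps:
E = 40/3 (E = -4 + (8*7 - 4)/3 = -4 + (56 - 4)/3 = -4 + (1/3)*52 = -4 + 52/3 = 40/3 ≈ 13.333)
k(x, d) = 40/(3*d)
((-15544 + 2895) + (-1422 - 1/(899 + 7522))) + k(-28, 67) = ((-15544 + 2895) + (-1422 - 1/(899 + 7522))) + (40/3)/67 = (-12649 + (-1422 - 1/8421)) + (40/3)*(1/67) = (-12649 + (-1422 - 1*1/8421)) + 40/201 = (-12649 + (-1422 - 1/8421)) + 40/201 = (-12649 - 11974663/8421) + 40/201 = -118491892/8421 + 40/201 = -7938844484/564207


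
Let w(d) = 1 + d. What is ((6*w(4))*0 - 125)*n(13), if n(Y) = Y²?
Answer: -21125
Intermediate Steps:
((6*w(4))*0 - 125)*n(13) = ((6*(1 + 4))*0 - 125)*13² = ((6*5)*0 - 125)*169 = (30*0 - 125)*169 = (0 - 125)*169 = -125*169 = -21125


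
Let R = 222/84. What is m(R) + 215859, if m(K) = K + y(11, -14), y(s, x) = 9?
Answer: 3022189/14 ≈ 2.1587e+5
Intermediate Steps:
R = 37/14 (R = 222*(1/84) = 37/14 ≈ 2.6429)
m(K) = 9 + K (m(K) = K + 9 = 9 + K)
m(R) + 215859 = (9 + 37/14) + 215859 = 163/14 + 215859 = 3022189/14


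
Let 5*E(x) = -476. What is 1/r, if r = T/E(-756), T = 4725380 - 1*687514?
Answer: -34/1442095 ≈ -2.3577e-5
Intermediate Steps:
E(x) = -476/5 (E(x) = (⅕)*(-476) = -476/5)
T = 4037866 (T = 4725380 - 687514 = 4037866)
r = -1442095/34 (r = 4037866/(-476/5) = 4037866*(-5/476) = -1442095/34 ≈ -42415.)
1/r = 1/(-1442095/34) = -34/1442095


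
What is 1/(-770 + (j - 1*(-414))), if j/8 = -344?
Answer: -1/3108 ≈ -0.00032175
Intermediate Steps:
j = -2752 (j = 8*(-344) = -2752)
1/(-770 + (j - 1*(-414))) = 1/(-770 + (-2752 - 1*(-414))) = 1/(-770 + (-2752 + 414)) = 1/(-770 - 2338) = 1/(-3108) = -1/3108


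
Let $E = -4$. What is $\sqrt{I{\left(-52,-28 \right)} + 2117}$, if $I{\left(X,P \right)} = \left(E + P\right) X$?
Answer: $\sqrt{3781} \approx 61.49$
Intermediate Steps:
$I{\left(X,P \right)} = X \left(-4 + P\right)$ ($I{\left(X,P \right)} = \left(-4 + P\right) X = X \left(-4 + P\right)$)
$\sqrt{I{\left(-52,-28 \right)} + 2117} = \sqrt{- 52 \left(-4 - 28\right) + 2117} = \sqrt{\left(-52\right) \left(-32\right) + 2117} = \sqrt{1664 + 2117} = \sqrt{3781}$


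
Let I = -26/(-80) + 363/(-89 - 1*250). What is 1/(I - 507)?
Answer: -4520/2295011 ≈ -0.0019695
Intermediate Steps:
I = -3371/4520 (I = -26*(-1/80) + 363/(-89 - 250) = 13/40 + 363/(-339) = 13/40 + 363*(-1/339) = 13/40 - 121/113 = -3371/4520 ≈ -0.74580)
1/(I - 507) = 1/(-3371/4520 - 507) = 1/(-2295011/4520) = -4520/2295011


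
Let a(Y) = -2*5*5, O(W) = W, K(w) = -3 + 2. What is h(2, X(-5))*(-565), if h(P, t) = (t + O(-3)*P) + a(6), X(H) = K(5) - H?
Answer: 29380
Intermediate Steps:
K(w) = -1
a(Y) = -50 (a(Y) = -10*5 = -50)
X(H) = -1 - H
h(P, t) = -50 + t - 3*P (h(P, t) = (t - 3*P) - 50 = -50 + t - 3*P)
h(2, X(-5))*(-565) = (-50 + (-1 - 1*(-5)) - 3*2)*(-565) = (-50 + (-1 + 5) - 6)*(-565) = (-50 + 4 - 6)*(-565) = -52*(-565) = 29380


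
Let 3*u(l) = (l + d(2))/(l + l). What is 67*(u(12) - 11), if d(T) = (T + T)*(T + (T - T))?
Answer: -12931/18 ≈ -718.39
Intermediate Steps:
d(T) = 2*T**2 (d(T) = (2*T)*(T + 0) = (2*T)*T = 2*T**2)
u(l) = (8 + l)/(6*l) (u(l) = ((l + 2*2**2)/(l + l))/3 = ((l + 2*4)/((2*l)))/3 = ((l + 8)*(1/(2*l)))/3 = ((8 + l)*(1/(2*l)))/3 = ((8 + l)/(2*l))/3 = (8 + l)/(6*l))
67*(u(12) - 11) = 67*((1/6)*(8 + 12)/12 - 11) = 67*((1/6)*(1/12)*20 - 11) = 67*(5/18 - 11) = 67*(-193/18) = -12931/18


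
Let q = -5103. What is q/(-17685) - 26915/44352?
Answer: -1320971/4150080 ≈ -0.31830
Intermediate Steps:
q/(-17685) - 26915/44352 = -5103/(-17685) - 26915/44352 = -5103*(-1/17685) - 26915*1/44352 = 189/655 - 3845/6336 = -1320971/4150080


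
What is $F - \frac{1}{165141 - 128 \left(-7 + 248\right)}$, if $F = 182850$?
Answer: $\frac{24555475049}{134293} \approx 1.8285 \cdot 10^{5}$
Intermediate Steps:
$F - \frac{1}{165141 - 128 \left(-7 + 248\right)} = 182850 - \frac{1}{165141 - 128 \left(-7 + 248\right)} = 182850 - \frac{1}{165141 - 30848} = 182850 - \frac{1}{134293} = \frac{24555475049}{134293}$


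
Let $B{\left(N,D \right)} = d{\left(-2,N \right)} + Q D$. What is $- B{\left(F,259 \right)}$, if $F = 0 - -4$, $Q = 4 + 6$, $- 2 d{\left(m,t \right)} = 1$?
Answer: $- \frac{5179}{2} \approx -2589.5$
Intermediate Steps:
$d{\left(m,t \right)} = - \frac{1}{2}$ ($d{\left(m,t \right)} = \left(- \frac{1}{2}\right) 1 = - \frac{1}{2}$)
$Q = 10$
$F = 4$ ($F = 0 + 4 = 4$)
$B{\left(N,D \right)} = - \frac{1}{2} + 10 D$
$- B{\left(F,259 \right)} = - (- \frac{1}{2} + 10 \cdot 259) = - (- \frac{1}{2} + 2590) = \left(-1\right) \frac{5179}{2} = - \frac{5179}{2}$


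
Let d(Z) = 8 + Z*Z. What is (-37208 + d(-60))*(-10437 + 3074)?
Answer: 247396800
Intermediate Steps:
d(Z) = 8 + Z²
(-37208 + d(-60))*(-10437 + 3074) = (-37208 + (8 + (-60)²))*(-10437 + 3074) = (-37208 + (8 + 3600))*(-7363) = (-37208 + 3608)*(-7363) = -33600*(-7363) = 247396800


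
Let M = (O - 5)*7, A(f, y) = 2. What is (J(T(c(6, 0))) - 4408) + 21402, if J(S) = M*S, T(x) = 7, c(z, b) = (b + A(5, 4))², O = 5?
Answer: 16994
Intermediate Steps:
c(z, b) = (2 + b)² (c(z, b) = (b + 2)² = (2 + b)²)
M = 0 (M = (5 - 5)*7 = 0*7 = 0)
J(S) = 0 (J(S) = 0*S = 0)
(J(T(c(6, 0))) - 4408) + 21402 = (0 - 4408) + 21402 = -4408 + 21402 = 16994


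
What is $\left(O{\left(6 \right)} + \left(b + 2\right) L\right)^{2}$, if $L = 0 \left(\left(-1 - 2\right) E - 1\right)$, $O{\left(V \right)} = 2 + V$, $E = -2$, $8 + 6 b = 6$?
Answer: $64$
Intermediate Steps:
$b = - \frac{1}{3}$ ($b = - \frac{4}{3} + \frac{1}{6} \cdot 6 = - \frac{4}{3} + 1 = - \frac{1}{3} \approx -0.33333$)
$L = 0$ ($L = 0 \left(\left(-1 - 2\right) \left(-2\right) - 1\right) = 0 \left(\left(-3\right) \left(-2\right) - 1\right) = 0 \left(6 - 1\right) = 0 \cdot 5 = 0$)
$\left(O{\left(6 \right)} + \left(b + 2\right) L\right)^{2} = \left(\left(2 + 6\right) + \left(- \frac{1}{3} + 2\right) 0\right)^{2} = \left(8 + \frac{5}{3} \cdot 0\right)^{2} = \left(8 + 0\right)^{2} = 8^{2} = 64$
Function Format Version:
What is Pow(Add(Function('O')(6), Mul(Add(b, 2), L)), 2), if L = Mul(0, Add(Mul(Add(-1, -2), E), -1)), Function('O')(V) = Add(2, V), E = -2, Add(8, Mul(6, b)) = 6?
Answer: 64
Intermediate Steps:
b = Rational(-1, 3) (b = Add(Rational(-4, 3), Mul(Rational(1, 6), 6)) = Add(Rational(-4, 3), 1) = Rational(-1, 3) ≈ -0.33333)
L = 0 (L = Mul(0, Add(Mul(Add(-1, -2), -2), -1)) = Mul(0, Add(Mul(-3, -2), -1)) = Mul(0, Add(6, -1)) = Mul(0, 5) = 0)
Pow(Add(Function('O')(6), Mul(Add(b, 2), L)), 2) = Pow(Add(Add(2, 6), Mul(Add(Rational(-1, 3), 2), 0)), 2) = Pow(Add(8, Mul(Rational(5, 3), 0)), 2) = Pow(Add(8, 0), 2) = Pow(8, 2) = 64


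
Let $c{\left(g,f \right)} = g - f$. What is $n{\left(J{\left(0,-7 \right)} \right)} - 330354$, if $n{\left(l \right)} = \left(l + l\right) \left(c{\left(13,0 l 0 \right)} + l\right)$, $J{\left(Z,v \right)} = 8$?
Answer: $-330018$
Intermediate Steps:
$n{\left(l \right)} = 2 l \left(13 + l\right)$ ($n{\left(l \right)} = \left(l + l\right) \left(\left(13 - 0 l 0\right) + l\right) = 2 l \left(\left(13 - 0 \cdot 0\right) + l\right) = 2 l \left(\left(13 - 0\right) + l\right) = 2 l \left(\left(13 + 0\right) + l\right) = 2 l \left(13 + l\right)$)
$n{\left(J{\left(0,-7 \right)} \right)} - 330354 = 2 \cdot 8 \left(13 + 8\right) - 330354 = 2 \cdot 8 \cdot 21 - 330354 = 336 - 330354 = -330018$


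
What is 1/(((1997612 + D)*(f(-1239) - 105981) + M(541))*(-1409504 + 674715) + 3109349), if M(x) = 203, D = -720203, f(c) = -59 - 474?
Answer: 1/99976818320247496 ≈ 1.0002e-17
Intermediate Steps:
f(c) = -533
1/(((1997612 + D)*(f(-1239) - 105981) + M(541))*(-1409504 + 674715) + 3109349) = 1/(((1997612 - 720203)*(-533 - 105981) + 203)*(-1409504 + 674715) + 3109349) = 1/((1277409*(-106514) + 203)*(-734789) + 3109349) = 1/((-136061942226 + 203)*(-734789) + 3109349) = 1/(-136061942023*(-734789) + 3109349) = 1/(99976818317138147 + 3109349) = 1/99976818320247496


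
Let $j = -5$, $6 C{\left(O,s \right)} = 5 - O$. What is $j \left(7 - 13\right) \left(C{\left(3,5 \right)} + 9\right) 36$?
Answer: $10080$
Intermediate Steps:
$C{\left(O,s \right)} = \frac{5}{6} - \frac{O}{6}$ ($C{\left(O,s \right)} = \frac{5 - O}{6} = \frac{5}{6} - \frac{O}{6}$)
$j \left(7 - 13\right) \left(C{\left(3,5 \right)} + 9\right) 36 = - 5 \left(7 - 13\right) \left(\left(\frac{5}{6} - \frac{1}{2}\right) + 9\right) 36 = - 5 \left(- 6 \left(\left(\frac{5}{6} - \frac{1}{2}\right) + 9\right)\right) 36 = - 5 \left(- 6 \left(\frac{1}{3} + 9\right)\right) 36 = - 5 \left(\left(-6\right) \frac{28}{3}\right) 36 = \left(-5\right) \left(-56\right) 36 = 280 \cdot 36 = 10080$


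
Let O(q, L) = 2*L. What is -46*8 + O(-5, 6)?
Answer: -356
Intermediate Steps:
-46*8 + O(-5, 6) = -46*8 + 2*6 = -368 + 12 = -356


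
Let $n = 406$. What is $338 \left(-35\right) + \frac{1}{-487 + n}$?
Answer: $- \frac{958231}{81} \approx -11830.0$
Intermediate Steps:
$338 \left(-35\right) + \frac{1}{-487 + n} = 338 \left(-35\right) + \frac{1}{-487 + 406} = -11830 + \frac{1}{-81} = -11830 - \frac{1}{81} = - \frac{958231}{81}$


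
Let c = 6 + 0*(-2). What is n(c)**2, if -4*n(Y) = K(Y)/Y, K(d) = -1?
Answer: 1/576 ≈ 0.0017361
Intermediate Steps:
c = 6 (c = 6 + 0 = 6)
n(Y) = 1/(4*Y) (n(Y) = -(-1)/(4*Y) = 1/(4*Y))
n(c)**2 = ((1/4)/6)**2 = ((1/4)*(1/6))**2 = (1/24)**2 = 1/576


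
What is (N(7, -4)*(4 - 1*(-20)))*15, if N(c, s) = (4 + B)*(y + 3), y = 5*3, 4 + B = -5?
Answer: -32400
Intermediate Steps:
B = -9 (B = -4 - 5 = -9)
y = 15
N(c, s) = -90 (N(c, s) = (4 - 9)*(15 + 3) = -5*18 = -90)
(N(7, -4)*(4 - 1*(-20)))*15 = -90*(4 - 1*(-20))*15 = -90*(4 + 20)*15 = -90*24*15 = -2160*15 = -32400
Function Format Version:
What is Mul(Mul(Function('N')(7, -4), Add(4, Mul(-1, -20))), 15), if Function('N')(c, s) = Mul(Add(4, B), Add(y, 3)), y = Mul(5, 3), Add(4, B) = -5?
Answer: -32400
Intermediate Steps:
B = -9 (B = Add(-4, -5) = -9)
y = 15
Function('N')(c, s) = -90 (Function('N')(c, s) = Mul(Add(4, -9), Add(15, 3)) = Mul(-5, 18) = -90)
Mul(Mul(Function('N')(7, -4), Add(4, Mul(-1, -20))), 15) = Mul(Mul(-90, Add(4, Mul(-1, -20))), 15) = Mul(Mul(-90, Add(4, 20)), 15) = Mul(Mul(-90, 24), 15) = Mul(-2160, 15) = -32400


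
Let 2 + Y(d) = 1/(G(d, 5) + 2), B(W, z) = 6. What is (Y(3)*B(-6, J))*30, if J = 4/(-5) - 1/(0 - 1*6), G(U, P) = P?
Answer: -2340/7 ≈ -334.29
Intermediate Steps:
J = -19/30 (J = 4*(-⅕) - 1/(0 - 6) = -⅘ - 1/(-6) = -⅘ - 1*(-⅙) = -⅘ + ⅙ = -19/30 ≈ -0.63333)
Y(d) = -13/7 (Y(d) = -2 + 1/(5 + 2) = -2 + 1/7 = -2 + ⅐ = -13/7)
(Y(3)*B(-6, J))*30 = -13/7*6*30 = -78/7*30 = -2340/7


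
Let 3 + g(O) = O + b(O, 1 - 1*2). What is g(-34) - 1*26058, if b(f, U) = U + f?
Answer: -26130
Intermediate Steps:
g(O) = -4 + 2*O (g(O) = -3 + (O + ((1 - 1*2) + O)) = -3 + (O + ((1 - 2) + O)) = -3 + (O + (-1 + O)) = -3 + (-1 + 2*O) = -4 + 2*O)
g(-34) - 1*26058 = (-4 + 2*(-34)) - 1*26058 = (-4 - 68) - 26058 = -72 - 26058 = -26130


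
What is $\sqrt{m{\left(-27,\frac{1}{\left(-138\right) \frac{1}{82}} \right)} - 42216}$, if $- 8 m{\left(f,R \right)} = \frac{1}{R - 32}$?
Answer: $\frac{27 i \sqrt{4686497686}}{8996} \approx 205.47 i$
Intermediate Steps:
$m{\left(f,R \right)} = - \frac{1}{8 \left(-32 + R\right)}$ ($m{\left(f,R \right)} = - \frac{1}{8 \left(R - 32\right)} = - \frac{1}{8 \left(-32 + R\right)}$)
$\sqrt{m{\left(-27,\frac{1}{\left(-138\right) \frac{1}{82}} \right)} - 42216} = \sqrt{- \frac{1}{-256 + \frac{8}{\left(-138\right) \frac{1}{82}}} - 42216} = \sqrt{- \frac{1}{-256 + \frac{8}{- \frac{69}{41}}} - 42216} = \sqrt{- \frac{1}{-256 + 8 \left(- \frac{41}{69}\right)} - 42216} = \sqrt{- \frac{1}{-256 - \frac{328}{69}} - 42216} = \sqrt{- \frac{1}{- \frac{17992}{69}} - 42216} = \sqrt{\left(-1\right) \left(- \frac{69}{17992}\right) - 42216} = \sqrt{\frac{69}{17992} - 42216} = \sqrt{- \frac{759550203}{17992}} = \frac{27 i \sqrt{4686497686}}{8996}$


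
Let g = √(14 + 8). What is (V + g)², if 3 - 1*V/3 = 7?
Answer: (12 - √22)² ≈ 53.430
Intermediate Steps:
V = -12 (V = 9 - 3*7 = 9 - 21 = -12)
g = √22 ≈ 4.6904
(V + g)² = (-12 + √22)²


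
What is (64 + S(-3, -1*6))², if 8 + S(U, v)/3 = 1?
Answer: 1849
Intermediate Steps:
S(U, v) = -21 (S(U, v) = -24 + 3*1 = -24 + 3 = -21)
(64 + S(-3, -1*6))² = (64 - 21)² = 43² = 1849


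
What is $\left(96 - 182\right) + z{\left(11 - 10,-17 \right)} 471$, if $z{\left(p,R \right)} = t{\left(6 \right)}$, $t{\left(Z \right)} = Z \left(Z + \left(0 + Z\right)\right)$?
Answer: $33826$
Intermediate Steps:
$t{\left(Z \right)} = 2 Z^{2}$ ($t{\left(Z \right)} = Z \left(Z + Z\right) = Z 2 Z = 2 Z^{2}$)
$z{\left(p,R \right)} = 72$ ($z{\left(p,R \right)} = 2 \cdot 6^{2} = 2 \cdot 36 = 72$)
$\left(96 - 182\right) + z{\left(11 - 10,-17 \right)} 471 = \left(96 - 182\right) + 72 \cdot 471 = -86 + 33912 = 33826$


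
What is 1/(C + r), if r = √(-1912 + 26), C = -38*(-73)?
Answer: 1387/3848481 - I*√1886/7696962 ≈ 0.0003604 - 5.6422e-6*I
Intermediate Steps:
C = 2774
r = I*√1886 (r = √(-1886) = I*√1886 ≈ 43.428*I)
1/(C + r) = 1/(2774 + I*√1886)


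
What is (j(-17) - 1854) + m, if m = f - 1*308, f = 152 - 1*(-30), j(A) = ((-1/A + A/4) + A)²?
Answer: -7079039/4624 ≈ -1530.9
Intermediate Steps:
j(A) = (-1/A + 5*A/4)² (j(A) = ((-1/A + A*(¼)) + A)² = ((-1/A + A/4) + A)² = (-1/A + 5*A/4)²)
f = 182 (f = 152 + 30 = 182)
m = -126 (m = 182 - 1*308 = 182 - 308 = -126)
(j(-17) - 1854) + m = ((1/16)*(-4 + 5*(-17)²)²/(-17)² - 1854) - 126 = ((1/16)*(1/289)*(-4 + 5*289)² - 1854) - 126 = ((1/16)*(1/289)*(-4 + 1445)² - 1854) - 126 = ((1/16)*(1/289)*1441² - 1854) - 126 = ((1/16)*(1/289)*2076481 - 1854) - 126 = (2076481/4624 - 1854) - 126 = -6496415/4624 - 126 = -7079039/4624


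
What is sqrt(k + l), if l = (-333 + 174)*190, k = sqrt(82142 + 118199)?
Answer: sqrt(-30210 + sqrt(200341)) ≈ 172.52*I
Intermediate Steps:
k = sqrt(200341) ≈ 447.59
l = -30210 (l = -159*190 = -30210)
sqrt(k + l) = sqrt(sqrt(200341) - 30210) = sqrt(-30210 + sqrt(200341))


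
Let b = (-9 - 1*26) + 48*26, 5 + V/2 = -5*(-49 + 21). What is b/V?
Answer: 1213/270 ≈ 4.4926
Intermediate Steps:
V = 270 (V = -10 + 2*(-5*(-49 + 21)) = -10 + 2*(-5*(-28)) = -10 + 2*140 = -10 + 280 = 270)
b = 1213 (b = (-9 - 26) + 1248 = -35 + 1248 = 1213)
b/V = 1213/270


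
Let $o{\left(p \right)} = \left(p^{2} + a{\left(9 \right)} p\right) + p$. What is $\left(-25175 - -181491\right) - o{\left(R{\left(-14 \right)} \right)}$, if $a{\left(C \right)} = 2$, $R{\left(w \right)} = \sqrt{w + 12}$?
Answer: $156318 - 3 i \sqrt{2} \approx 1.5632 \cdot 10^{5} - 4.2426 i$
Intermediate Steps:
$R{\left(w \right)} = \sqrt{12 + w}$
$o{\left(p \right)} = p^{2} + 3 p$ ($o{\left(p \right)} = \left(p^{2} + 2 p\right) + p = p^{2} + 3 p$)
$\left(-25175 - -181491\right) - o{\left(R{\left(-14 \right)} \right)} = \left(-25175 - -181491\right) - \sqrt{12 - 14} \left(3 + \sqrt{12 - 14}\right) = \left(-25175 + 181491\right) - \sqrt{-2} \left(3 + \sqrt{-2}\right) = 156316 - i \sqrt{2} \left(3 + i \sqrt{2}\right)$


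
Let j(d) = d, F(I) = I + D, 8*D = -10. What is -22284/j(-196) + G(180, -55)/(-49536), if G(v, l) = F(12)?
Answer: 25671119/225792 ≈ 113.69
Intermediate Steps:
D = -5/4 (D = (⅛)*(-10) = -5/4 ≈ -1.2500)
F(I) = -5/4 + I (F(I) = I - 5/4 = -5/4 + I)
G(v, l) = 43/4 (G(v, l) = -5/4 + 12 = 43/4)
-22284/j(-196) + G(180, -55)/(-49536) = -22284/(-196) + (43/4)/(-49536) = -22284*(-1/196) + (43/4)*(-1/49536) = 5571/49 - 1/4608 = 25671119/225792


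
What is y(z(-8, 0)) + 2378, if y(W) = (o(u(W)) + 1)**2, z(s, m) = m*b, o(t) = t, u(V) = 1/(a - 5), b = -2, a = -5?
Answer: 237881/100 ≈ 2378.8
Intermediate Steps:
u(V) = -1/10 (u(V) = 1/(-5 - 5) = 1/(-10) = -1/10)
z(s, m) = -2*m (z(s, m) = m*(-2) = -2*m)
y(W) = 81/100 (y(W) = (-1/10 + 1)**2 = (9/10)**2 = 81/100)
y(z(-8, 0)) + 2378 = 81/100 + 2378 = 237881/100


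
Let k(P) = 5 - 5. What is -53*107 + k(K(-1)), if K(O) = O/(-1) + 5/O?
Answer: -5671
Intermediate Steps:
K(O) = -O + 5/O (K(O) = O*(-1) + 5/O = -O + 5/O)
k(P) = 0
-53*107 + k(K(-1)) = -53*107 + 0 = -5671 + 0 = -5671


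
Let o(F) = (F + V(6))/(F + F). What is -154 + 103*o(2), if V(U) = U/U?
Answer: -307/4 ≈ -76.750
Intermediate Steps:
V(U) = 1
o(F) = (1 + F)/(2*F) (o(F) = (F + 1)/(F + F) = (1 + F)/((2*F)) = (1 + F)*(1/(2*F)) = (1 + F)/(2*F))
-154 + 103*o(2) = -154 + 103*((½)*(1 + 2)/2) = -154 + 103*((½)*(½)*3) = -154 + 103*(¾) = -154 + 309/4 = -307/4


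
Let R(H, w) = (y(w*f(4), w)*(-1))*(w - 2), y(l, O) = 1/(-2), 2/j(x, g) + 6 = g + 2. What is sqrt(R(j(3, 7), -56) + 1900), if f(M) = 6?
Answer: sqrt(1871) ≈ 43.255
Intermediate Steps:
j(x, g) = 2/(-4 + g) (j(x, g) = 2/(-6 + (g + 2)) = 2/(-6 + (2 + g)) = 2/(-4 + g))
y(l, O) = -1/2
R(H, w) = -1 + w/2 (R(H, w) = (-1/2*(-1))*(w - 2) = (-2 + w)/2 = -1 + w/2)
sqrt(R(j(3, 7), -56) + 1900) = sqrt((-1 + (1/2)*(-56)) + 1900) = sqrt((-1 - 28) + 1900) = sqrt(-29 + 1900) = sqrt(1871)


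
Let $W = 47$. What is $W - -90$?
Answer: $137$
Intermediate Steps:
$W - -90 = 47 - -90 = 47 + 90 = 137$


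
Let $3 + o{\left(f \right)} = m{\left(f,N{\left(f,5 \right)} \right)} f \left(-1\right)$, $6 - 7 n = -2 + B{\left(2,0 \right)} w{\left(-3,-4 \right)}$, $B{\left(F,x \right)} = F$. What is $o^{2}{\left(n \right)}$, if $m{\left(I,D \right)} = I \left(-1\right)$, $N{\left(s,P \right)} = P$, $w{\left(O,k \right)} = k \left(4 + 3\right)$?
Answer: $\frac{15594601}{2401} \approx 6495.0$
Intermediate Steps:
$w{\left(O,k \right)} = 7 k$ ($w{\left(O,k \right)} = k 7 = 7 k$)
$m{\left(I,D \right)} = - I$
$n = \frac{64}{7}$ ($n = \frac{6}{7} - \frac{-2 + 2 \cdot 7 \left(-4\right)}{7} = \frac{6}{7} - \frac{-2 + 2 \left(-28\right)}{7} = \frac{6}{7} - \frac{-2 - 56}{7} = \frac{6}{7} - - \frac{58}{7} = \frac{6}{7} + \frac{58}{7} = \frac{64}{7} \approx 9.1429$)
$o{\left(f \right)} = -3 + f^{2}$ ($o{\left(f \right)} = -3 + - f f \left(-1\right) = -3 + - f^{2} \left(-1\right) = -3 + f^{2}$)
$o^{2}{\left(n \right)} = \left(-3 + \left(\frac{64}{7}\right)^{2}\right)^{2} = \left(-3 + \frac{4096}{49}\right)^{2} = \left(\frac{3949}{49}\right)^{2} = \frac{15594601}{2401}$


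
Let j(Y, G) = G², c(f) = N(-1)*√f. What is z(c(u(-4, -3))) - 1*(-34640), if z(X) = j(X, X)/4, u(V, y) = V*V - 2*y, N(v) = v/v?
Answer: 69291/2 ≈ 34646.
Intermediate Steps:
N(v) = 1
u(V, y) = V² - 2*y
c(f) = √f (c(f) = 1*√f = √f)
z(X) = X²/4
z(c(u(-4, -3))) - 1*(-34640) = (√((-4)² - 2*(-3)))²/4 - 1*(-34640) = (√(16 + 6))²/4 + 34640 = (√22)²/4 + 34640 = (¼)*22 + 34640 = 11/2 + 34640 = 69291/2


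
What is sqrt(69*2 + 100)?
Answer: sqrt(238) ≈ 15.427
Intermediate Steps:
sqrt(69*2 + 100) = sqrt(138 + 100) = sqrt(238)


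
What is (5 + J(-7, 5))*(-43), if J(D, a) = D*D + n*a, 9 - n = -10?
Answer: -6407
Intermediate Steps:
n = 19 (n = 9 - 1*(-10) = 9 + 10 = 19)
J(D, a) = D² + 19*a (J(D, a) = D*D + 19*a = D² + 19*a)
(5 + J(-7, 5))*(-43) = (5 + ((-7)² + 19*5))*(-43) = (5 + (49 + 95))*(-43) = (5 + 144)*(-43) = 149*(-43) = -6407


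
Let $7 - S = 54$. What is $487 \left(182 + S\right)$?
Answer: $65745$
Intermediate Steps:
$S = -47$ ($S = 7 - 54 = -47$)
$487 \left(182 + S\right) = 487 \left(182 - 47\right) = 487 \cdot 135 = 65745$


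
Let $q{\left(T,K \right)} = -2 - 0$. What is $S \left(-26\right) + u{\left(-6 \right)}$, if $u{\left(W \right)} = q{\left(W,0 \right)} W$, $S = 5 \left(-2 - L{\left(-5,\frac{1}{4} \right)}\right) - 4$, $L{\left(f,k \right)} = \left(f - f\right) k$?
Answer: $376$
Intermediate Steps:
$L{\left(f,k \right)} = 0$ ($L{\left(f,k \right)} = 0 k = 0$)
$q{\left(T,K \right)} = -2$ ($q{\left(T,K \right)} = -2 + 0 = -2$)
$S = -14$ ($S = 5 \left(-2 - 0\right) - 4 = 5 \left(-2 + 0\right) - 4 = 5 \left(-2\right) - 4 = -10 - 4 = -14$)
$u{\left(W \right)} = - 2 W$
$S \left(-26\right) + u{\left(-6 \right)} = \left(-14\right) \left(-26\right) - -12 = 364 + 12 = 376$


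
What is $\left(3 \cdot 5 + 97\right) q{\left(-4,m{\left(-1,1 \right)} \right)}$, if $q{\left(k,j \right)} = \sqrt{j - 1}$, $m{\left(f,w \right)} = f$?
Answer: $112 i \sqrt{2} \approx 158.39 i$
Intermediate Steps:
$q{\left(k,j \right)} = \sqrt{-1 + j}$
$\left(3 \cdot 5 + 97\right) q{\left(-4,m{\left(-1,1 \right)} \right)} = \left(3 \cdot 5 + 97\right) \sqrt{-1 - 1} = \left(15 + 97\right) \sqrt{-2} = 112 i \sqrt{2}$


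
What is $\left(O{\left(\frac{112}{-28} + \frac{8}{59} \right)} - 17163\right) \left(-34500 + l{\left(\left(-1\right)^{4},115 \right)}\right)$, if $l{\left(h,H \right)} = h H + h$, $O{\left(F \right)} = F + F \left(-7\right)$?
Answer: $\frac{34770785616}{59} \approx 5.8934 \cdot 10^{8}$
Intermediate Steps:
$O{\left(F \right)} = - 6 F$ ($O{\left(F \right)} = F - 7 F = - 6 F$)
$l{\left(h,H \right)} = h + H h$ ($l{\left(h,H \right)} = H h + h = h + H h$)
$\left(O{\left(\frac{112}{-28} + \frac{8}{59} \right)} - 17163\right) \left(-34500 + l{\left(\left(-1\right)^{4},115 \right)}\right) = \left(- 6 \left(\frac{112}{-28} + \frac{8}{59}\right) - 17163\right) \left(-34500 + \left(-1\right)^{4} \left(1 + 115\right)\right) = \left(- 6 \left(112 \left(- \frac{1}{28}\right) + 8 \cdot \frac{1}{59}\right) - 17163\right) \left(-34500 + 1 \cdot 116\right) = \left(- 6 \left(-4 + \frac{8}{59}\right) - 17163\right) \left(-34500 + 116\right) = \left(\left(-6\right) \left(- \frac{228}{59}\right) - 17163\right) \left(-34384\right) = \left(\frac{1368}{59} - 17163\right) \left(-34384\right) = \left(- \frac{1011249}{59}\right) \left(-34384\right) = \frac{34770785616}{59}$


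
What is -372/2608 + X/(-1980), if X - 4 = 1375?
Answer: -67703/80685 ≈ -0.83910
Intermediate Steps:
X = 1379 (X = 4 + 1375 = 1379)
-372/2608 + X/(-1980) = -372/2608 + 1379/(-1980) = -372*1/2608 + 1379*(-1/1980) = -93/652 - 1379/1980 = -67703/80685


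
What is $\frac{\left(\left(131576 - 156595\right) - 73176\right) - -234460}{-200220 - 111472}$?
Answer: $- \frac{136265}{311692} \approx -0.43718$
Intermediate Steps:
$\frac{\left(\left(131576 - 156595\right) - 73176\right) - -234460}{-200220 - 111472} = \frac{\left(-25019 - 73176\right) + 234460}{-311692} = \left(-98195 + 234460\right) \left(- \frac{1}{311692}\right) = 136265 \left(- \frac{1}{311692}\right) = - \frac{136265}{311692}$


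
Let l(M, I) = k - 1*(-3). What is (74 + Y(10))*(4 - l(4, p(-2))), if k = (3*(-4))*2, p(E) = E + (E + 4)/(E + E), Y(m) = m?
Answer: 2100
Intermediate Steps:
p(E) = E + (4 + E)/(2*E) (p(E) = E + (4 + E)/((2*E)) = E + (4 + E)*(1/(2*E)) = E + (4 + E)/(2*E))
k = -24 (k = -12*2 = -24)
l(M, I) = -21 (l(M, I) = -24 - 1*(-3) = -24 + 3 = -21)
(74 + Y(10))*(4 - l(4, p(-2))) = (74 + 10)*(4 - 1*(-21)) = 84*(4 + 21) = 84*25 = 2100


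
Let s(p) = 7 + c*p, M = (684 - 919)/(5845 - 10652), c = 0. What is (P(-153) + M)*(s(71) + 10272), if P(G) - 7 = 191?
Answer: 515043361/253 ≈ 2.0357e+6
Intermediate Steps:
P(G) = 198 (P(G) = 7 + 191 = 198)
M = 235/4807 (M = -235/(-4807) = -235*(-1/4807) = 235/4807 ≈ 0.048887)
s(p) = 7 (s(p) = 7 + 0*p = 7 + 0 = 7)
(P(-153) + M)*(s(71) + 10272) = (198 + 235/4807)*(7 + 10272) = (952021/4807)*10279 = 515043361/253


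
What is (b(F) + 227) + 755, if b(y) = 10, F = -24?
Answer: 992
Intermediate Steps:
(b(F) + 227) + 755 = (10 + 227) + 755 = 237 + 755 = 992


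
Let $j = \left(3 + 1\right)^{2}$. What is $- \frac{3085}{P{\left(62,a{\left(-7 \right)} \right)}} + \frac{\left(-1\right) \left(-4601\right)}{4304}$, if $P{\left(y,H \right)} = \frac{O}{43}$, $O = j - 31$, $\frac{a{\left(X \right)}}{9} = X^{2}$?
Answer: $\frac{114203227}{12912} \approx 8844.7$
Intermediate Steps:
$j = 16$ ($j = 4^{2} = 16$)
$a{\left(X \right)} = 9 X^{2}$
$O = -15$ ($O = 16 - 31 = -15$)
$P{\left(y,H \right)} = - \frac{15}{43}$
$- \frac{3085}{P{\left(62,a{\left(-7 \right)} \right)}} + \frac{\left(-1\right) \left(-4601\right)}{4304} = - \frac{3085}{- \frac{15}{43}} + \frac{\left(-1\right) \left(-4601\right)}{4304} = \left(-3085\right) \left(- \frac{43}{15}\right) + 4601 \cdot \frac{1}{4304} = \frac{26531}{3} + \frac{4601}{4304} = \frac{114203227}{12912}$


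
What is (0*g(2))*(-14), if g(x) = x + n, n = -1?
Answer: 0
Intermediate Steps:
g(x) = -1 + x (g(x) = x - 1 = -1 + x)
(0*g(2))*(-14) = (0*(-1 + 2))*(-14) = (0*1)*(-14) = 0*(-14) = 0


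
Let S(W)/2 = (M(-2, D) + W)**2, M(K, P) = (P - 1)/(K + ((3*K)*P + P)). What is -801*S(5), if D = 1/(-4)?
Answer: -71200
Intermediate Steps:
D = -1/4 ≈ -0.25000
M(K, P) = (-1 + P)/(K + P + 3*K*P) (M(K, P) = (-1 + P)/(K + (3*K*P + P)) = (-1 + P)/(K + (P + 3*K*P)) = (-1 + P)/(K + P + 3*K*P))
S(W) = 2*(5/3 + W)**2 (S(W) = 2*((-1 - 1/4)/(-2 - 1/4 + 3*(-2)*(-1/4)) + W)**2 = 2*(-5/4/(-2 - 1/4 + 3/2) + W)**2 = 2*(-5/4/(-3/4) + W)**2 = 2*(-4/3*(-5/4) + W)**2 = 2*(5/3 + W)**2)
-801*S(5) = -178*(5 + 3*5)**2 = -178*(5 + 15)**2 = -178*20**2 = -178*400 = -801*800/9 = -71200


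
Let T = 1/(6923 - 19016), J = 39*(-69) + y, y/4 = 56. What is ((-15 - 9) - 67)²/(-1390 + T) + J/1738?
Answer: -215515498711/29214512998 ≈ -7.3770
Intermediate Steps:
y = 224 (y = 4*56 = 224)
J = -2467 (J = 39*(-69) + 224 = -2691 + 224 = -2467)
T = -1/12093 (T = 1/(-12093) = -1/12093 ≈ -8.2692e-5)
((-15 - 9) - 67)²/(-1390 + T) + J/1738 = ((-15 - 9) - 67)²/(-1390 - 1/12093) - 2467/1738 = (-24 - 67)²/(-16809271/12093) - 2467*1/1738 = (-91)²*(-12093/16809271) - 2467/1738 = 8281*(-12093/16809271) - 2467/1738 = -100142133/16809271 - 2467/1738 = -215515498711/29214512998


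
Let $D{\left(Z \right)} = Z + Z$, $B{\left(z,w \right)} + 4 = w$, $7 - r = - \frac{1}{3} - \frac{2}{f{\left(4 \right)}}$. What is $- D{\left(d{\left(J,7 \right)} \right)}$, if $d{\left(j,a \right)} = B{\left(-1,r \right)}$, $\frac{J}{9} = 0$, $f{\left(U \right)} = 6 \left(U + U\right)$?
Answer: $- \frac{27}{4} \approx -6.75$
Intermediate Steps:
$f{\left(U \right)} = 12 U$ ($f{\left(U \right)} = 6 \cdot 2 U = 12 U$)
$r = \frac{59}{8}$ ($r = 7 - \left(- \frac{1}{3} - \frac{2}{12 \cdot 4}\right) = 7 - \left(\left(-1\right) \frac{1}{3} - \frac{2}{48}\right) = 7 - \left(- \frac{1}{3} - \frac{1}{24}\right) = 7 - - \frac{3}{8} = 7 + \frac{3}{8} = \frac{59}{8} \approx 7.375$)
$B{\left(z,w \right)} = -4 + w$
$J = 0$ ($J = 9 \cdot 0 = 0$)
$d{\left(j,a \right)} = \frac{27}{8}$ ($d{\left(j,a \right)} = -4 + \frac{59}{8} = \frac{27}{8}$)
$D{\left(Z \right)} = 2 Z$
$- D{\left(d{\left(J,7 \right)} \right)} = - \frac{2 \cdot 27}{8} = \left(-1\right) \frac{27}{4} = - \frac{27}{4}$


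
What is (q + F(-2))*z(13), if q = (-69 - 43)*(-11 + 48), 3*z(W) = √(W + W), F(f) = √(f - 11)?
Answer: √26*(-4144 + I*√13)/3 ≈ -7043.4 + 6.1283*I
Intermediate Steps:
F(f) = √(-11 + f)
z(W) = √2*√W/3 (z(W) = √(W + W)/3 = √(2*W)/3 = (√2*√W)/3 = √2*√W/3)
q = -4144 (q = -112*37 = -4144)
(q + F(-2))*z(13) = (-4144 + √(-11 - 2))*(√2*√13/3) = (-4144 + √(-13))*(√26/3) = (-4144 + I*√13)*(√26/3) = √26*(-4144 + I*√13)/3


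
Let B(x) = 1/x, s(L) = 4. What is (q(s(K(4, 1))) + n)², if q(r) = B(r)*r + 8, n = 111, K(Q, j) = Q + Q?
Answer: 14400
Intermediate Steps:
K(Q, j) = 2*Q
q(r) = 9 (q(r) = r/r + 8 = 1 + 8 = 9)
(q(s(K(4, 1))) + n)² = (9 + 111)² = 120² = 14400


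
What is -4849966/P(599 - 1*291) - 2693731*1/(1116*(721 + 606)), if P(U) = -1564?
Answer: 1794564213257/579044412 ≈ 3099.2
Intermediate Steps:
-4849966/P(599 - 1*291) - 2693731*1/(1116*(721 + 606)) = -4849966/(-1564) - 2693731*1/(1116*(721 + 606)) = -4849966*(-1/1564) - 2693731/(1116*1327) = 2424983/782 - 2693731/1480932 = 1794564213257/579044412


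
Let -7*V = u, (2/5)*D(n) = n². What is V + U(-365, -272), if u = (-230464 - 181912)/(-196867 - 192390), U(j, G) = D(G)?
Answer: 503978410664/2724799 ≈ 1.8496e+5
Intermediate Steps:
D(n) = 5*n²/2
U(j, G) = 5*G²/2
u = 412376/389257 (u = -412376/(-389257) = -412376*(-1/389257) = 412376/389257 ≈ 1.0594)
V = -412376/2724799 (V = -⅐*412376/389257 = -412376/2724799 ≈ -0.15134)
V + U(-365, -272) = -412376/2724799 + (5/2)*(-272)² = -412376/2724799 + (5/2)*73984 = -412376/2724799 + 184960 = 503978410664/2724799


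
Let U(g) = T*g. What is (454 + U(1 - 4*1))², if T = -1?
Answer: 208849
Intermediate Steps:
U(g) = -g
(454 + U(1 - 4*1))² = (454 - (1 - 4*1))² = (454 - (1 - 4))² = (454 - 1*(-3))² = (454 + 3)² = 457² = 208849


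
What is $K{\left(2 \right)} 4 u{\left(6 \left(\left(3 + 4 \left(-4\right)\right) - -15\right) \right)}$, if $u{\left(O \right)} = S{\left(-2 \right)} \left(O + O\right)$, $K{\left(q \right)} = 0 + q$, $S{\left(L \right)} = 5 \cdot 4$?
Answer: $3840$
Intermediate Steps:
$S{\left(L \right)} = 20$
$K{\left(q \right)} = q$
$u{\left(O \right)} = 40 O$ ($u{\left(O \right)} = 20 \left(O + O\right) = 20 \cdot 2 O = 40 O$)
$K{\left(2 \right)} 4 u{\left(6 \left(\left(3 + 4 \left(-4\right)\right) - -15\right) \right)} = 2 \cdot 4 \cdot 40 \cdot 6 \left(\left(3 + 4 \left(-4\right)\right) - -15\right) = 8 \cdot 40 \cdot 6 \left(\left(3 - 16\right) + 15\right) = 8 \cdot 40 \cdot 6 \left(-13 + 15\right) = 8 \cdot 40 \cdot 6 \cdot 2 = 8 \cdot 40 \cdot 12 = 8 \cdot 480 = 3840$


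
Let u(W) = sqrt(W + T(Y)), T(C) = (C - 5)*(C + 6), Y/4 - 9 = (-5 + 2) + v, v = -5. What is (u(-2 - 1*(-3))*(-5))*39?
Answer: -585*I ≈ -585.0*I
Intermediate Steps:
Y = 4 (Y = 36 + 4*((-5 + 2) - 5) = 36 + 4*(-3 - 5) = 36 + 4*(-8) = 36 - 32 = 4)
T(C) = (-5 + C)*(6 + C)
u(W) = sqrt(-10 + W) (u(W) = sqrt(W + (-30 + 4 + 4**2)) = sqrt(W + (-30 + 4 + 16)) = sqrt(W - 10) = sqrt(-10 + W))
(u(-2 - 1*(-3))*(-5))*39 = (sqrt(-10 + (-2 - 1*(-3)))*(-5))*39 = (sqrt(-10 + (-2 + 3))*(-5))*39 = (sqrt(-10 + 1)*(-5))*39 = (sqrt(-9)*(-5))*39 = ((3*I)*(-5))*39 = -15*I*39 = -585*I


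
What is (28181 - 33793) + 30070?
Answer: 24458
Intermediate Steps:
(28181 - 33793) + 30070 = -5612 + 30070 = 24458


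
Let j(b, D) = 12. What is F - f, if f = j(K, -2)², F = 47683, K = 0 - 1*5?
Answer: 47539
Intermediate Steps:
K = -5 (K = 0 - 5 = -5)
f = 144 (f = 12² = 144)
F - f = 47683 - 1*144 = 47683 - 144 = 47539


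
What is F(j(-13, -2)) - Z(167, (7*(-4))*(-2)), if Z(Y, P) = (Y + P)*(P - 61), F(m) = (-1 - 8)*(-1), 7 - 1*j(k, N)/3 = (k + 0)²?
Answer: 1124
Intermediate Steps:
j(k, N) = 21 - 3*k² (j(k, N) = 21 - 3*(k + 0)² = 21 - 3*k²)
F(m) = 9 (F(m) = -9*(-1) = 9)
Z(Y, P) = (-61 + P)*(P + Y) (Z(Y, P) = (P + Y)*(-61 + P) = (-61 + P)*(P + Y))
F(j(-13, -2)) - Z(167, (7*(-4))*(-2)) = 9 - (((7*(-4))*(-2))² - 61*7*(-4)*(-2) - 61*167 + ((7*(-4))*(-2))*167) = 9 - ((-28*(-2))² - (-1708)*(-2) - 10187 - 28*(-2)*167) = 9 - (56² - 61*56 - 10187 + 56*167) = 9 - (3136 - 3416 - 10187 + 9352) = 9 - 1*(-1115) = 9 + 1115 = 1124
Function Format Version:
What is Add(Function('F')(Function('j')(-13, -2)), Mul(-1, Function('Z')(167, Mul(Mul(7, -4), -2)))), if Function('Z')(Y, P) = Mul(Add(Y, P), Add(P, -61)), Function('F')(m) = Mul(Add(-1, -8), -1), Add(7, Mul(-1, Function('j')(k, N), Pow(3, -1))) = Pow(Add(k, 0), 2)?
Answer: 1124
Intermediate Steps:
Function('j')(k, N) = Add(21, Mul(-3, Pow(k, 2))) (Function('j')(k, N) = Add(21, Mul(-3, Pow(Add(k, 0), 2))) = Add(21, Mul(-3, Pow(k, 2))))
Function('F')(m) = 9 (Function('F')(m) = Mul(-9, -1) = 9)
Function('Z')(Y, P) = Mul(Add(-61, P), Add(P, Y)) (Function('Z')(Y, P) = Mul(Add(P, Y), Add(-61, P)) = Mul(Add(-61, P), Add(P, Y)))
Add(Function('F')(Function('j')(-13, -2)), Mul(-1, Function('Z')(167, Mul(Mul(7, -4), -2)))) = Add(9, Mul(-1, Add(Pow(Mul(Mul(7, -4), -2), 2), Mul(-61, Mul(Mul(7, -4), -2)), Mul(-61, 167), Mul(Mul(Mul(7, -4), -2), 167)))) = Add(9, Mul(-1, Add(Pow(Mul(-28, -2), 2), Mul(-61, Mul(-28, -2)), -10187, Mul(Mul(-28, -2), 167)))) = Add(9, Mul(-1, Add(Pow(56, 2), Mul(-61, 56), -10187, Mul(56, 167)))) = Add(9, Mul(-1, Add(3136, -3416, -10187, 9352))) = Add(9, Mul(-1, -1115)) = Add(9, 1115) = 1124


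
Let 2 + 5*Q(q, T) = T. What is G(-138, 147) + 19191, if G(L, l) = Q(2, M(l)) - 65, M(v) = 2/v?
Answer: 14057318/735 ≈ 19126.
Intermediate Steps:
Q(q, T) = -2/5 + T/5
G(L, l) = -327/5 + 2/(5*l) (G(L, l) = (-2/5 + (2/l)/5) - 65 = (-2/5 + 2/(5*l)) - 65 = -327/5 + 2/(5*l))
G(-138, 147) + 19191 = (1/5)*(2 - 327*147)/147 + 19191 = (1/5)*(1/147)*(2 - 48069) + 19191 = (1/5)*(1/147)*(-48067) + 19191 = -48067/735 + 19191 = 14057318/735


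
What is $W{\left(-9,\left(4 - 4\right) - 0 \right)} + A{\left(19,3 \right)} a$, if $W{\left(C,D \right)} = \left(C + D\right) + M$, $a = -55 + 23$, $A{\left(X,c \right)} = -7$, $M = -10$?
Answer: $205$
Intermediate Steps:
$a = -32$
$W{\left(C,D \right)} = -10 + C + D$ ($W{\left(C,D \right)} = \left(C + D\right) - 10 = -10 + C + D$)
$W{\left(-9,\left(4 - 4\right) - 0 \right)} + A{\left(19,3 \right)} a = \left(-10 - 9 + \left(\left(4 - 4\right) - 0\right)\right) - -224 = \left(-10 - 9 + \left(0 + 0\right)\right) + 224 = \left(-10 - 9 + 0\right) + 224 = -19 + 224 = 205$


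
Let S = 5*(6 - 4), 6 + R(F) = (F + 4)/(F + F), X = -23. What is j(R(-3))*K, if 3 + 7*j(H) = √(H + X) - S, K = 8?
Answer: -104/7 + 20*I*√42/21 ≈ -14.857 + 6.1721*I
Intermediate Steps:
R(F) = -6 + (4 + F)/(2*F) (R(F) = -6 + (F + 4)/(F + F) = -6 + (4 + F)/((2*F)) = -6 + (4 + F)*(1/(2*F)) = -6 + (4 + F)/(2*F))
S = 10 (S = 5*2 = 10)
j(H) = -13/7 + √(-23 + H)/7 (j(H) = -3/7 + (√(H - 23) - 1*10)/7 = -3/7 + (√(-23 + H) - 10)/7 = -3/7 + (-10 + √(-23 + H))/7 = -3/7 + (-10/7 + √(-23 + H)/7) = -13/7 + √(-23 + H)/7)
j(R(-3))*K = (-13/7 + √(-23 + (-11/2 + 2/(-3)))/7)*8 = (-13/7 + √(-23 + (-11/2 + 2*(-⅓)))/7)*8 = (-13/7 + √(-23 + (-11/2 - ⅔))/7)*8 = (-13/7 + √(-23 - 37/6)/7)*8 = (-13/7 + √(-175/6)/7)*8 = (-13/7 + (5*I*√42/6)/7)*8 = (-13/7 + 5*I*√42/42)*8 = -104/7 + 20*I*√42/21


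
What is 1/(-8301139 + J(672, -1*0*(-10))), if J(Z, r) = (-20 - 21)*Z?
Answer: -1/8328691 ≈ -1.2007e-7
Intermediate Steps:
J(Z, r) = -41*Z
1/(-8301139 + J(672, -1*0*(-10))) = 1/(-8301139 - 41*672) = 1/(-8301139 - 27552) = 1/(-8328691) = -1/8328691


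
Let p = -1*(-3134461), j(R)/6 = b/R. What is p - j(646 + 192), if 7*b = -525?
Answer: 1313339384/419 ≈ 3.1345e+6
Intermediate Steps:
b = -75 (b = (⅐)*(-525) = -75)
j(R) = -450/R (j(R) = 6*(-75/R) = -450/R)
p = 3134461
p - j(646 + 192) = 3134461 - (-450)/(646 + 192) = 3134461 - (-450)/838 = 3134461 - 1*(-225/419) = 3134461 + 225/419 = 1313339384/419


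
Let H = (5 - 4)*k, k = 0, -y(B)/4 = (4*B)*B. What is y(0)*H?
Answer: 0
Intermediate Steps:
y(B) = -16*B² (y(B) = -4*4*B*B = -16*B²)
H = 0 (H = (5 - 4)*0 = 1*0 = 0)
y(0)*H = -16*0²*0 = -16*0*0 = 0*0 = 0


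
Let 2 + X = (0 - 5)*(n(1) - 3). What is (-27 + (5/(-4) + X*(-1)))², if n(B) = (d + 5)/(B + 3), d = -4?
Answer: 1600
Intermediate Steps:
n(B) = 1/(3 + B) (n(B) = (-4 + 5)/(B + 3) = 1/(3 + B))
X = 47/4 (X = -2 + (0 - 5)*(1/(3 + 1) - 3) = -2 - 5*(1/4 - 3) = -2 - 5*(¼ - 3) = -2 - 5*(-11/4) = -2 + 55/4 = 47/4 ≈ 11.750)
(-27 + (5/(-4) + X*(-1)))² = (-27 + (5/(-4) + (47/4)*(-1)))² = (-27 + (5*(-¼) - 47/4))² = (-27 + (-5/4 - 47/4))² = (-27 - 13)² = (-40)² = 1600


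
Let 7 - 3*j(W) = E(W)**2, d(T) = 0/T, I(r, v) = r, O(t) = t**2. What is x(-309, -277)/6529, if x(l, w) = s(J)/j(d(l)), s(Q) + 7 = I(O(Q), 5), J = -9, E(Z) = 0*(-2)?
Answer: 222/45703 ≈ 0.0048575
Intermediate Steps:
E(Z) = 0
d(T) = 0
s(Q) = -7 + Q**2
j(W) = 7/3 (j(W) = 7/3 - 1/3*0**2 = 7/3 - 1/3*0 = 7/3 + 0 = 7/3)
x(l, w) = 222/7 (x(l, w) = (-7 + (-9)**2)/(7/3) = (-7 + 81)*(3/7) = 74*(3/7) = 222/7)
x(-309, -277)/6529 = (222/7)/6529 = (222/7)*(1/6529) = 222/45703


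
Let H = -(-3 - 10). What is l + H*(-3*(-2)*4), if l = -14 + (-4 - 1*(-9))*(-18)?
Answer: 208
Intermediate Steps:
H = 13 (H = -1*(-13) = 13)
l = -104 (l = -14 + (-4 + 9)*(-18) = -14 + 5*(-18) = -14 - 90 = -104)
l + H*(-3*(-2)*4) = -104 + 13*(-3*(-2)*4) = -104 + 13*(6*4) = -104 + 13*24 = -104 + 312 = 208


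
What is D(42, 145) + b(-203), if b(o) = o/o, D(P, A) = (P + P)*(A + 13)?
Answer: 13273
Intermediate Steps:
D(P, A) = 2*P*(13 + A) (D(P, A) = (2*P)*(13 + A) = 2*P*(13 + A))
b(o) = 1
D(42, 145) + b(-203) = 2*42*(13 + 145) + 1 = 2*42*158 + 1 = 13272 + 1 = 13273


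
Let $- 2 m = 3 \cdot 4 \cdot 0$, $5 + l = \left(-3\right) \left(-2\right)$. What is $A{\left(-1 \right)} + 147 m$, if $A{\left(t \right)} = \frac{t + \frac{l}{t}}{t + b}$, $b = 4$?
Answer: $- \frac{2}{3} \approx -0.66667$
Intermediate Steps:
$l = 1$ ($l = -5 - -6 = -5 + 6 = 1$)
$m = 0$ ($m = - \frac{3 \cdot 4 \cdot 0}{2} = - \frac{12 \cdot 0}{2} = \left(- \frac{1}{2}\right) 0 = 0$)
$A{\left(t \right)} = \frac{t + \frac{1}{t}}{4 + t}$ ($A{\left(t \right)} = \frac{t + 1 \frac{1}{t}}{t + 4} = \frac{t + \frac{1}{t}}{4 + t}$)
$A{\left(-1 \right)} + 147 m = \frac{1 + \left(-1\right)^{2}}{\left(-1\right) \left(4 - 1\right)} + 147 \cdot 0 = - \frac{1 + 1}{3} + 0 = \left(-1\right) \frac{1}{3} \cdot 2 + 0 = - \frac{2}{3} + 0 = - \frac{2}{3}$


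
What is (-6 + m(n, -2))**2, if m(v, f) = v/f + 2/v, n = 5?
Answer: 6561/100 ≈ 65.610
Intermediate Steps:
m(v, f) = 2/v + v/f
(-6 + m(n, -2))**2 = (-6 + (2/5 + 5/(-2)))**2 = (-6 + (2*(1/5) + 5*(-1/2)))**2 = (-6 + (2/5 - 5/2))**2 = (-6 - 21/10)**2 = (-81/10)**2 = 6561/100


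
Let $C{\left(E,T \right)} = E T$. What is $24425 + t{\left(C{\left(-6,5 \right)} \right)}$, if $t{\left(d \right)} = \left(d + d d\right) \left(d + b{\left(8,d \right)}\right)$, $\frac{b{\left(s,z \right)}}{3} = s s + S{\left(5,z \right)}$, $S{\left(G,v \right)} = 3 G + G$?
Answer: $217565$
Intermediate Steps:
$S{\left(G,v \right)} = 4 G$
$b{\left(s,z \right)} = 60 + 3 s^{2}$ ($b{\left(s,z \right)} = 3 \left(s s + 4 \cdot 5\right) = 3 \left(s^{2} + 20\right) = 3 \left(20 + s^{2}\right) = 60 + 3 s^{2}$)
$t{\left(d \right)} = \left(252 + d\right) \left(d + d^{2}\right)$ ($t{\left(d \right)} = \left(d + d d\right) \left(d + \left(60 + 3 \cdot 8^{2}\right)\right) = \left(d + d^{2}\right) \left(d + \left(60 + 3 \cdot 64\right)\right) = \left(d + d^{2}\right) \left(d + \left(60 + 192\right)\right) = \left(d + d^{2}\right) \left(d + 252\right) = \left(d + d^{2}\right) \left(252 + d\right) = \left(252 + d\right) \left(d + d^{2}\right)$)
$24425 + t{\left(C{\left(-6,5 \right)} \right)} = 24425 + \left(-6\right) 5 \left(252 + \left(\left(-6\right) 5\right)^{2} + 253 \left(\left(-6\right) 5\right)\right) = 24425 - 30 \left(252 + \left(-30\right)^{2} + 253 \left(-30\right)\right) = 24425 - 30 \left(252 + 900 - 7590\right) = 24425 - -193140 = 24425 + 193140 = 217565$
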